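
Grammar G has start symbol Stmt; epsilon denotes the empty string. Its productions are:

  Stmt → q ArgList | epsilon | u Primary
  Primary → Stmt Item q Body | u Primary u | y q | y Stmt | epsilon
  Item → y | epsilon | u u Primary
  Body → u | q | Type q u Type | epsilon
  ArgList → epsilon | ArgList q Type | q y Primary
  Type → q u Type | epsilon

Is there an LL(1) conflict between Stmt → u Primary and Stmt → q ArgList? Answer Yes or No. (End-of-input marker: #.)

No

FIRST(u Primary) = { u } and FIRST(q ArgList) = { q }.
The FIRST sets are disjoint and neither alternative is nullable — no conflict.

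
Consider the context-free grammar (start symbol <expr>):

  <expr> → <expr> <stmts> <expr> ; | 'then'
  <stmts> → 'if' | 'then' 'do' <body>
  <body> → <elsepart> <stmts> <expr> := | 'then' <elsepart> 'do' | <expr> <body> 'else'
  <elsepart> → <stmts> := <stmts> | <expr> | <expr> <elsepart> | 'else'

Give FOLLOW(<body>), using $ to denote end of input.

In <stmts> → 'then' 'do' <body>: <body> is at the end, add FOLLOW(<stmts>) = { 'do', 'if', 'then', := }.
In <body> → <expr> <body> 'else': add FIRST('else') = { 'else' }.
Union: FOLLOW(<body>) = { 'do', 'else', 'if', 'then', := }.

{ 'do', 'else', 'if', 'then', := }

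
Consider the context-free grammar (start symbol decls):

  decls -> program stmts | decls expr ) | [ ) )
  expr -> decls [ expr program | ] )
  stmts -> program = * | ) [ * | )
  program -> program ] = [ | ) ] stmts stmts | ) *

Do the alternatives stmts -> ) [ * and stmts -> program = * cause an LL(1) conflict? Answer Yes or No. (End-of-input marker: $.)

FIRST() [ *) = { ) } and FIRST(program = *) = { ) }.
Both contain ), so the two alternatives are not disjoint — LL(1) conflict.

Yes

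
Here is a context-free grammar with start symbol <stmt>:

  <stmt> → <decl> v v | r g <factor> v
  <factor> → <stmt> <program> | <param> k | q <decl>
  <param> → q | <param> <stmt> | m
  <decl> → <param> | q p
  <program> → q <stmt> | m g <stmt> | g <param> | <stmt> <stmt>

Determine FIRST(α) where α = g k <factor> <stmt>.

{ g }

g is a terminal; add {g} and stop.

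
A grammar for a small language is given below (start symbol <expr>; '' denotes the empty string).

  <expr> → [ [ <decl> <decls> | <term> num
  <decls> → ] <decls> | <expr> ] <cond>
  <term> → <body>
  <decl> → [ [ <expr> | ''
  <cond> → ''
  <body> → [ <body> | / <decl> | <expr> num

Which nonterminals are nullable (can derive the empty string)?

Directly nullable (have an ''-production): <decl>, <cond>.
No other nonterminal has a production whose RHS symbols are all nullable.

{ <cond>, <decl> }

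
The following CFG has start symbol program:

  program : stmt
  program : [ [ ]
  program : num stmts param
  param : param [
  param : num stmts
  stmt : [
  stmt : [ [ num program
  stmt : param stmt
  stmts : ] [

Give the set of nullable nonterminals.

{ } (none)

No nonterminal has an empty production or an RHS whose symbols are all nullable.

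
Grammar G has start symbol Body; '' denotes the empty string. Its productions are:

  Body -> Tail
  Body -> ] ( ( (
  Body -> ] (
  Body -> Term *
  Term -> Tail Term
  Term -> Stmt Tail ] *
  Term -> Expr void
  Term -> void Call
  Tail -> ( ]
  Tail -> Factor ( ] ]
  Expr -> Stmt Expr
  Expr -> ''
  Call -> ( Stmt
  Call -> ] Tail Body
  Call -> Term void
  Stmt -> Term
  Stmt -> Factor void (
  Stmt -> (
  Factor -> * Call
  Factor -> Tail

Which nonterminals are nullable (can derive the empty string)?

{ Expr }

Directly nullable (have an ''-production): Expr.
No other nonterminal has a production whose RHS symbols are all nullable.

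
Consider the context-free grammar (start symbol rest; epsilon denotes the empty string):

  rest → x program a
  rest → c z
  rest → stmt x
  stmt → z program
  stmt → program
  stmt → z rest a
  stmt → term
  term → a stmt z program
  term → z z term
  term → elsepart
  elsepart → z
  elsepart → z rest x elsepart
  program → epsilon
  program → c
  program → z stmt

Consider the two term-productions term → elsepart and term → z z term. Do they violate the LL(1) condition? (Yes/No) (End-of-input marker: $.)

Yes

FIRST(elsepart) = { z } and FIRST(z z term) = { z }.
Both contain z, so the two alternatives are not disjoint — LL(1) conflict.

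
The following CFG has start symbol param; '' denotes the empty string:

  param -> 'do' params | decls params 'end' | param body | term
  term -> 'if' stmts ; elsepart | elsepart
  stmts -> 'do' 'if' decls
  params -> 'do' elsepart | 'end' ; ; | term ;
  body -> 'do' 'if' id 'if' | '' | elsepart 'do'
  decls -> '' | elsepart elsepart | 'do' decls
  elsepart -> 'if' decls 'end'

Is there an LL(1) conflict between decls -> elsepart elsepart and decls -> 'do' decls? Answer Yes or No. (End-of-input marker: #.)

No

FIRST(elsepart elsepart) = { 'if' } and FIRST('do' decls) = { 'do' }.
The FIRST sets are disjoint and neither alternative is nullable — no conflict.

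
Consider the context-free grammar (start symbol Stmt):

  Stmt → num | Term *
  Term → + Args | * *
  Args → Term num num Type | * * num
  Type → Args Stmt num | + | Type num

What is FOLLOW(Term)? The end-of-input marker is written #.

In Stmt → Term *: add FIRST(*) = { * }.
In Args → Term num num Type: add FIRST(num num Type) = { num }.
Union: FOLLOW(Term) = { *, num }.

{ *, num }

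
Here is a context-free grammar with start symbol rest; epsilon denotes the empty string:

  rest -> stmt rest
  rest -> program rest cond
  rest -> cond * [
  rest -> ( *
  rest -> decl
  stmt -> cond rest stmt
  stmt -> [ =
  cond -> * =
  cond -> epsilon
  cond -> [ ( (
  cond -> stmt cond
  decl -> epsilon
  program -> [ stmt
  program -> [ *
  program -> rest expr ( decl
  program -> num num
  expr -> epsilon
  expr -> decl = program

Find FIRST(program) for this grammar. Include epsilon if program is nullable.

program -> [ stmt contributes {[}.
program -> [ * contributes {[}.
From program -> rest expr ( decl: rest, expr nullable, take FIRST(rest) ∪ FIRST(expr) ∪ {(} = { (, *, =, [, num }.
program -> num num contributes {num}.
Union: FIRST(program) = { (, *, =, [, num }.

{ (, *, =, [, num }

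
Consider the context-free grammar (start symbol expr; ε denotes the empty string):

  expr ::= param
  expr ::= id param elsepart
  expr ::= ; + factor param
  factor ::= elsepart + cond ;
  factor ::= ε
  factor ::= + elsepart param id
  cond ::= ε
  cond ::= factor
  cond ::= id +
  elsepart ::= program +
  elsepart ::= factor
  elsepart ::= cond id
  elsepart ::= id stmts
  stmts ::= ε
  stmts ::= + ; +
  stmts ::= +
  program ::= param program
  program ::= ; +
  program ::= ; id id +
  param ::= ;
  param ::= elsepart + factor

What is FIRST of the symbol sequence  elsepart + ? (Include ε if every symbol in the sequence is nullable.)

{ +, ;, id }

Add FIRST(elsepart)\{ε} = { +, ;, id }; elsepart is nullable, continue.
+ is a terminal; add {+} and stop.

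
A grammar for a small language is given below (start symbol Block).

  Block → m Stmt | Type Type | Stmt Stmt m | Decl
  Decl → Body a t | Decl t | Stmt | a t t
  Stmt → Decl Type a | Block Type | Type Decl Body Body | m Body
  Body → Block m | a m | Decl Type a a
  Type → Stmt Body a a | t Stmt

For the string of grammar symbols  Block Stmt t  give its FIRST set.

Add FIRST(Block) = { a, m, t }; Block is not nullable, stop.

{ a, m, t }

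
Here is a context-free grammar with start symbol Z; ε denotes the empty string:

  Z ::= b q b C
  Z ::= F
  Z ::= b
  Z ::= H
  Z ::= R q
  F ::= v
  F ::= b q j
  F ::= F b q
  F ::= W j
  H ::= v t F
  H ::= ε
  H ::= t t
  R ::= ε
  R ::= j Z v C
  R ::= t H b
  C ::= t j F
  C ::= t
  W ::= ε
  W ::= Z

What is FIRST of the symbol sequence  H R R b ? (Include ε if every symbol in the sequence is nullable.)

{ b, j, t, v }

Add FIRST(H)\{ε} = { t, v }; H is nullable, continue.
Add FIRST(R)\{ε} = { j, t }; R is nullable, continue.
Add FIRST(R)\{ε} = { j, t }; R is nullable, continue.
b is a terminal; add {b} and stop.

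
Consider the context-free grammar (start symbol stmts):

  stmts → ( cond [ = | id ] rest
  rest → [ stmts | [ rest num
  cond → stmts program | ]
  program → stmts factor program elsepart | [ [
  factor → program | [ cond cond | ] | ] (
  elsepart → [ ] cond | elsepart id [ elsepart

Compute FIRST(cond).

{ (, ], id }

From cond → stmts program: add FIRST(stmts) = { (, id }.
cond → ] contributes {]}.
Union: FIRST(cond) = { (, ], id }.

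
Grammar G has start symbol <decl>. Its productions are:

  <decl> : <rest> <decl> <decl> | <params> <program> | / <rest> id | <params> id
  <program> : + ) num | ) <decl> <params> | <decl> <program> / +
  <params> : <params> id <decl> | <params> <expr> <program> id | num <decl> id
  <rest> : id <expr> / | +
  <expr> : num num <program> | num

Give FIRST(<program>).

{ ), +, /, id, num }

<program> : + ) num contributes {+}.
<program> : ) <decl> <params> contributes {)}.
From <program> : <decl> <program> / +: add FIRST(<decl>) = { +, /, id, num }.
Union: FIRST(<program>) = { ), +, /, id, num }.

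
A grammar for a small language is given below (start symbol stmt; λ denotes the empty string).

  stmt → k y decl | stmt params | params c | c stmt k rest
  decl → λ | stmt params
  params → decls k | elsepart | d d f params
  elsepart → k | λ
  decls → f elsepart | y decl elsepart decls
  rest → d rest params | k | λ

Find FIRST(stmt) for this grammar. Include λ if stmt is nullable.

{ c, d, f, k, y }

stmt → k y decl contributes {k}.
From stmt → stmt params: add FIRST(stmt) = { c, d, f, k, y }.
From stmt → params c: params nullable, take FIRST(params) ∪ {c} = { c, d, f, k, y }.
stmt → c stmt k rest contributes {c}.
Union: FIRST(stmt) = { c, d, f, k, y }.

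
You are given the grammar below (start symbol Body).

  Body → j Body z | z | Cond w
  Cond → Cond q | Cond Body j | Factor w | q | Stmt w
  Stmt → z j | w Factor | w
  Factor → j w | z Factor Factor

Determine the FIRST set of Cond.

From Cond → Cond q: add FIRST(Cond) = { j, q, w, z }.
From Cond → Cond Body j: add FIRST(Cond) = { j, q, w, z }.
From Cond → Factor w: add FIRST(Factor) = { j, z }.
Cond → q contributes {q}.
From Cond → Stmt w: add FIRST(Stmt) = { w, z }.
Union: FIRST(Cond) = { j, q, w, z }.

{ j, q, w, z }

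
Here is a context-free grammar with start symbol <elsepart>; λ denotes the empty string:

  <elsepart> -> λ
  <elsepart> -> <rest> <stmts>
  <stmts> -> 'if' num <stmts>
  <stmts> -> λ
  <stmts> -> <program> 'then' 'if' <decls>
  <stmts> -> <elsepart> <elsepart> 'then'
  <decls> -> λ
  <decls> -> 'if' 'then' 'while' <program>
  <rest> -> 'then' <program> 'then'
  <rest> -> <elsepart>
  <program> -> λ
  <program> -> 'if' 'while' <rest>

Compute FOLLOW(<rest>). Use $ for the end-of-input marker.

In <elsepart> -> <rest> <stmts>: add FIRST(<stmts>)\{λ} = { 'if', 'then' }.
  Since <stmts> is nullable, also add FOLLOW(<elsepart>) = { $, 'if', 'then' }.
In <program> -> 'if' 'while' <rest>: <rest> is at the end, add FOLLOW(<program>) = { $, 'if', 'then' }.
Union: FOLLOW(<rest>) = { $, 'if', 'then' }.

{ $, 'if', 'then' }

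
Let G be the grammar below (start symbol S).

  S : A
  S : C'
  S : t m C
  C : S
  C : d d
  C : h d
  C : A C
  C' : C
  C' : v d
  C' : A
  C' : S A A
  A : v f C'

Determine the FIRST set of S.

{ d, h, t, v }

From S : A: add FIRST(A) = { v }.
From S : C': add FIRST(C') = { d, h, t, v }.
S : t m C contributes {t}.
Union: FIRST(S) = { d, h, t, v }.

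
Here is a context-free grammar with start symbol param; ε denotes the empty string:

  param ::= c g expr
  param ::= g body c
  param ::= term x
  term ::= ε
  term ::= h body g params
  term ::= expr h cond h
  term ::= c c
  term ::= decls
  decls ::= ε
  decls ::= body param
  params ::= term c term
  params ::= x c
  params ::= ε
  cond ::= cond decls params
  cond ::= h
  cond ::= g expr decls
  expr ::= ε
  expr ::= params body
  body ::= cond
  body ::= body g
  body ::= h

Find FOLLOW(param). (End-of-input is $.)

{ $, c, g, h, x }

param is the start symbol, so $ ∈ FOLLOW(param).
In decls ::= body param: param is at the end, add FOLLOW(decls) = { $, c, g, h, x }.
Union: FOLLOW(param) = { $, c, g, h, x }.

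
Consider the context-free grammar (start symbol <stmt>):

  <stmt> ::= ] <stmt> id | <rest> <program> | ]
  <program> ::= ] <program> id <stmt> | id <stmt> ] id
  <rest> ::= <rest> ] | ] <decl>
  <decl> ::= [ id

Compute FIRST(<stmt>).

{ ] }

<stmt> ::= ] <stmt> id contributes {]}.
From <stmt> ::= <rest> <program>: add FIRST(<rest>) = { ] }.
<stmt> ::= ] contributes {]}.
Union: FIRST(<stmt>) = { ] }.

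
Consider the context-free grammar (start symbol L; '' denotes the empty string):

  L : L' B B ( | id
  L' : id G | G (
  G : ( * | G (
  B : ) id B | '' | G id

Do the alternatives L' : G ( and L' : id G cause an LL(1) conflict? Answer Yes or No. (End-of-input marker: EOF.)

No

FIRST(G () = { ( } and FIRST(id G) = { id }.
The FIRST sets are disjoint and neither alternative is nullable — no conflict.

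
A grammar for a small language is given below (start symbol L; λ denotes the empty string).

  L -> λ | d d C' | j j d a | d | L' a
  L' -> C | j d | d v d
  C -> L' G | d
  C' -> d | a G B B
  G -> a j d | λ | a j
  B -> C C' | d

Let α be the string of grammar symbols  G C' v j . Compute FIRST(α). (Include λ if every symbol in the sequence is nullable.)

{ a, d }

Add FIRST(G)\{λ} = { a }; G is nullable, continue.
Add FIRST(C') = { a, d }; C' is not nullable, stop.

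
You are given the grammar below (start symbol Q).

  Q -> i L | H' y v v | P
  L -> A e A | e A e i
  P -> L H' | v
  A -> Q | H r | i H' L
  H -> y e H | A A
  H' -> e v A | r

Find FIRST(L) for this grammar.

{ e, i, r, v, y }

From L -> A e A: add FIRST(A) = { e, i, r, v, y }.
L -> e A e i contributes {e}.
Union: FIRST(L) = { e, i, r, v, y }.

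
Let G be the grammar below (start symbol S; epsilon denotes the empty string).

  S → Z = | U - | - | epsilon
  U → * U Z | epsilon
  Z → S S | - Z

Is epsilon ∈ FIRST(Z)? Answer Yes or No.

Z → S S and each of S, S is nullable, so Z ⇒* epsilon.

Yes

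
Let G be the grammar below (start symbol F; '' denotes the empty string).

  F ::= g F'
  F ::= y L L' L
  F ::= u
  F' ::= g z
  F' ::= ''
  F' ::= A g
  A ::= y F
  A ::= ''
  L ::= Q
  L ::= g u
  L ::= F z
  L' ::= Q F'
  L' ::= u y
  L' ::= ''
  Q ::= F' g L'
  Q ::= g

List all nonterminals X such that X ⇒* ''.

{ A, F', L' }

Directly nullable (have an ''-production): F', A, L'.
No other nonterminal has a production whose RHS symbols are all nullable.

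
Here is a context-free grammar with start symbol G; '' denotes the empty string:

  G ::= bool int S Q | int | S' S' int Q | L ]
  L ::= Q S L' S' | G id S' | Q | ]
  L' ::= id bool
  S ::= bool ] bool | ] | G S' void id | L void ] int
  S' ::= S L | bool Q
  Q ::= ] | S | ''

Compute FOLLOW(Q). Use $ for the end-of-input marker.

{ $, ], bool, id, int, void }

In G ::= bool int S Q: Q is at the end, add FOLLOW(G) = { $, ], bool, id, int, void }.
In G ::= S' S' int Q: Q is at the end, add FOLLOW(G) = { $, ], bool, id, int, void }.
In L ::= Q S L' S': add FIRST(S L' S') = { ], bool, int, void }.
In L ::= Q: Q is at the end, add FOLLOW(L) = { ], bool, int, void }.
In S' ::= bool Q: Q is at the end, add FOLLOW(S') = { ], bool, int, void }.
Union: FOLLOW(Q) = { $, ], bool, id, int, void }.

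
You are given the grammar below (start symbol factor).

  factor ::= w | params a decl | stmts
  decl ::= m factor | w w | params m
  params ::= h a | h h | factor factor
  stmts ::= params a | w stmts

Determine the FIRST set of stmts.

From stmts ::= params a: add FIRST(params) = { h, w }.
stmts ::= w stmts contributes {w}.
Union: FIRST(stmts) = { h, w }.

{ h, w }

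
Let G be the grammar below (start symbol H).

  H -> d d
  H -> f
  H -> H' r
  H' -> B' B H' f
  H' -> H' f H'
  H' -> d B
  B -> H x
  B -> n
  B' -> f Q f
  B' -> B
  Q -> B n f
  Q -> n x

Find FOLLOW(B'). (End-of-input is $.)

In H' -> B' B H' f: add FIRST(B H' f) = { d, f, n }.
Union: FOLLOW(B') = { d, f, n }.

{ d, f, n }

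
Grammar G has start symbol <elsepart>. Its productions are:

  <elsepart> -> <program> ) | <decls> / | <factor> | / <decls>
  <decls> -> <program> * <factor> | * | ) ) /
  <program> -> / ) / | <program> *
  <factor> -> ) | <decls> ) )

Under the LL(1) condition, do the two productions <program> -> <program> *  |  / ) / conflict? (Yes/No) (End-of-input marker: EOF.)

FIRST(<program> *) = { / } and FIRST(/ ) /) = { / }.
Both contain /, so the two alternatives are not disjoint — LL(1) conflict.

Yes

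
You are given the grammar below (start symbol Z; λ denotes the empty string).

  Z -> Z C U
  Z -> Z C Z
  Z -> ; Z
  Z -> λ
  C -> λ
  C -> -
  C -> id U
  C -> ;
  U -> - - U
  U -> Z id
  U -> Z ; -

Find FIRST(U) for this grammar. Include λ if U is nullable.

{ -, ;, id }

U -> - - U contributes {-}.
From U -> Z id: Z nullable, take FIRST(Z) ∪ {id} = { -, ;, id }.
From U -> Z ; -: Z nullable, take FIRST(Z) ∪ {;} = { -, ;, id }.
Union: FIRST(U) = { -, ;, id }.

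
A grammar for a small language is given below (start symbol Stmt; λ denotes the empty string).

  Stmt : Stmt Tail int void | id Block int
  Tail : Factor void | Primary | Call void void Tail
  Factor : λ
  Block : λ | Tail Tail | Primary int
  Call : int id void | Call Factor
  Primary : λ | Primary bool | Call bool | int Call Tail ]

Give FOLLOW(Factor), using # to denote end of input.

{ ], bool, int, void }

In Tail : Factor void: add FIRST(void) = { void }.
In Call : Call Factor: Factor is at the end, add FOLLOW(Call) = { ], bool, int, void }.
Union: FOLLOW(Factor) = { ], bool, int, void }.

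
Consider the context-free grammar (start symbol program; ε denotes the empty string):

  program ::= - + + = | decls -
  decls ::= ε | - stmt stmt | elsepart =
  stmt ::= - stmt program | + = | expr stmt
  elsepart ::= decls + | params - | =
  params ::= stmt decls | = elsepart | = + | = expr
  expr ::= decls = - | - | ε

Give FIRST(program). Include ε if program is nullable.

{ +, -, = }

program ::= - + + = contributes {-}.
From program ::= decls -: decls nullable, take FIRST(decls) ∪ {-} = { +, -, = }.
Union: FIRST(program) = { +, -, = }.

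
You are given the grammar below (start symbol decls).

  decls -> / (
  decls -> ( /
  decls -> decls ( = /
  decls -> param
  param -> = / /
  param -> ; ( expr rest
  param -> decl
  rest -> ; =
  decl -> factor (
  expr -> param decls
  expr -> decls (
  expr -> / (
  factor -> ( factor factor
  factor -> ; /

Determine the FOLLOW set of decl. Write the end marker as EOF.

In param -> decl: decl is at the end, add FOLLOW(param) = { EOF, (, /, ;, = }.
Union: FOLLOW(decl) = { EOF, (, /, ;, = }.

{ EOF, (, /, ;, = }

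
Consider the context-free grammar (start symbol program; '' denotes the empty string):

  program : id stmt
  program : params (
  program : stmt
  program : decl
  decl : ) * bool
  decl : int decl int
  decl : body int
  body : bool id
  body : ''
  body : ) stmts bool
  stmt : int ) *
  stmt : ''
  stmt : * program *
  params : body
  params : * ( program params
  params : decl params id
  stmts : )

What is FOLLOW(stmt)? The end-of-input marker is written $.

{ $, (, ), *, bool, id, int }

In program : id stmt: stmt is at the end, add FOLLOW(program) = { $, (, ), *, bool, id, int }.
In program : stmt: stmt is at the end, add FOLLOW(program) = { $, (, ), *, bool, id, int }.
Union: FOLLOW(stmt) = { $, (, ), *, bool, id, int }.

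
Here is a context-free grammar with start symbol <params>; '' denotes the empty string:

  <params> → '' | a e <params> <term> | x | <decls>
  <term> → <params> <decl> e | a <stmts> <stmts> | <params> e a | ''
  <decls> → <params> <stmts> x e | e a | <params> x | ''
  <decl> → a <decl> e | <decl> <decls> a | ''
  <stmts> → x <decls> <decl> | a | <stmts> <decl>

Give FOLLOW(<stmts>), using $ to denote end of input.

{ $, a, e, x }

In <term> → a <stmts> <stmts>: add FIRST(<stmts>) = { a, x }.
In <term> → a <stmts> <stmts>: <stmts> is at the end, add FOLLOW(<term>) = { $, a, e, x }.
In <decls> → <params> <stmts> x e: add FIRST(x e) = { x }.
In <stmts> → <stmts> <decl>: add FIRST(<decl>)\{''} = { a, e, x }.
  Since <decl> is nullable, also add FOLLOW(<stmts>) = { $, a, e, x }.
Union: FOLLOW(<stmts>) = { $, a, e, x }.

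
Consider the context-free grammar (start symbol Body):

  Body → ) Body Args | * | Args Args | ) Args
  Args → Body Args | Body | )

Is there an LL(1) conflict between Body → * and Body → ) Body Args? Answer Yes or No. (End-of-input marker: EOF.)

No

FIRST(*) = { * } and FIRST() Body Args) = { ) }.
The FIRST sets are disjoint and neither alternative is nullable — no conflict.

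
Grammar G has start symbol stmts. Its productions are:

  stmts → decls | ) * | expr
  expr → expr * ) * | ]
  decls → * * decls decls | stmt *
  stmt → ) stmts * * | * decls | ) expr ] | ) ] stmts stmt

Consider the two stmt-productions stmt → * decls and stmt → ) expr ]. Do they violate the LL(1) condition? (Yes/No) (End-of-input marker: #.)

FIRST(* decls) = { * } and FIRST() expr ]) = { ) }.
The FIRST sets are disjoint and neither alternative is nullable — no conflict.

No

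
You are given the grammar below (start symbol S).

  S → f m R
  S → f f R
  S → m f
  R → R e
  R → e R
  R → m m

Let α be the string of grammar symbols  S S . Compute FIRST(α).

{ f, m }

Add FIRST(S) = { f, m }; S is not nullable, stop.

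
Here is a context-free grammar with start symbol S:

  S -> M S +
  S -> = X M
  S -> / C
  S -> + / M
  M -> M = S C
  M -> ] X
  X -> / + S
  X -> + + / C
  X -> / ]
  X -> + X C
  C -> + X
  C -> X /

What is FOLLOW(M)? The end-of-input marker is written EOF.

In S -> M S +: add FIRST(S +) = { +, /, =, ] }.
In S -> = X M: M is at the end, add FOLLOW(S) = { EOF, +, /, =, ] }.
In S -> + / M: M is at the end, add FOLLOW(S) = { EOF, +, /, =, ] }.
In M -> M = S C: add FIRST(= S C) = { = }.
Union: FOLLOW(M) = { EOF, +, /, =, ] }.

{ EOF, +, /, =, ] }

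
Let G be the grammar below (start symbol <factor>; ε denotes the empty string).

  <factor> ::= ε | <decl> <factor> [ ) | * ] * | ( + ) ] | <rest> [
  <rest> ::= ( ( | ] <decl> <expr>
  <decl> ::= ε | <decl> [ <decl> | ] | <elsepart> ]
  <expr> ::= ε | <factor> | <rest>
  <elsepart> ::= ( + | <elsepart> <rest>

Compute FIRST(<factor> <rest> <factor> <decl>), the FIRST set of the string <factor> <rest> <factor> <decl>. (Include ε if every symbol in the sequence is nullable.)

{ (, *, [, ] }

Add FIRST(<factor>)\{ε} = { (, *, [, ] }; <factor> is nullable, continue.
Add FIRST(<rest>) = { (, ] }; <rest> is not nullable, stop.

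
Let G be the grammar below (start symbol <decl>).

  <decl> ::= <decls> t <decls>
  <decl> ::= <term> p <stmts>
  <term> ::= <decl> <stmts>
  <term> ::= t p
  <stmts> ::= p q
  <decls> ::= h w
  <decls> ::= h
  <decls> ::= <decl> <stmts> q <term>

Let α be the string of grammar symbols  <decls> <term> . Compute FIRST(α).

Add FIRST(<decls>) = { h, t }; <decls> is not nullable, stop.

{ h, t }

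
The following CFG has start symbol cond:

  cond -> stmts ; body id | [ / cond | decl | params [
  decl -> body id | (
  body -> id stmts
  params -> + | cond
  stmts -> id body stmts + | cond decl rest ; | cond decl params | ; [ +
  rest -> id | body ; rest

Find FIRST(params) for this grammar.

{ (, +, ;, [, id }

params -> + contributes {+}.
From params -> cond: add FIRST(cond) = { (, +, ;, [, id }.
Union: FIRST(params) = { (, +, ;, [, id }.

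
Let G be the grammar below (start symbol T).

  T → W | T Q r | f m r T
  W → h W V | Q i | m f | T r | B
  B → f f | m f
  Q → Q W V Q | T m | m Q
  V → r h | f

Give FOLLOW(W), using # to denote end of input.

In T → W: W is at the end, add FOLLOW(T) = { #, f, h, m, r }.
In W → h W V: add FIRST(V) = { f, r }.
In Q → Q W V Q: add FIRST(V Q) = { f, r }.
Union: FOLLOW(W) = { #, f, h, m, r }.

{ #, f, h, m, r }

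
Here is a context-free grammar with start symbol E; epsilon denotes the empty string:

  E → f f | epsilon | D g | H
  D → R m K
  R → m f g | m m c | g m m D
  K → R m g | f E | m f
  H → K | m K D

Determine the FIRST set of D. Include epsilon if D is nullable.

{ g, m }

From D → R m K: add FIRST(R) = { g, m }.
Union: FIRST(D) = { g, m }.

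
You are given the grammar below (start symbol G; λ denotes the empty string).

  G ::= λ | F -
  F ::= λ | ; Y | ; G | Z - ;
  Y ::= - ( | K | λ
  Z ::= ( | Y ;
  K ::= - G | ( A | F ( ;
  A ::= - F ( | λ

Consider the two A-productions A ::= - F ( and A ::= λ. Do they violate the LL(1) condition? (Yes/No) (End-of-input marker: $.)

FIRST(- F () = { - } and FIRST(λ) = { λ }.
The second alternative is nullable and FOLLOW(A) = { (, -, ; } shares - with FIRST of the first — conflict.

Yes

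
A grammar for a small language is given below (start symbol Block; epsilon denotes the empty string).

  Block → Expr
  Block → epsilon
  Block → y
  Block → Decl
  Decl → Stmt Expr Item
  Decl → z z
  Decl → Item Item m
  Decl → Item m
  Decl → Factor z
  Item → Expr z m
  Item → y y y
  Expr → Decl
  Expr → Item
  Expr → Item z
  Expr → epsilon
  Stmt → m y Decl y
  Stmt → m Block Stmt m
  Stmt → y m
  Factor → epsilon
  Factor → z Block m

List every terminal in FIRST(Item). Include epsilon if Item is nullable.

{ m, y, z }

From Item → Expr z m: Expr nullable, take FIRST(Expr) ∪ {z} = { m, y, z }.
Item → y y y contributes {y}.
Union: FIRST(Item) = { m, y, z }.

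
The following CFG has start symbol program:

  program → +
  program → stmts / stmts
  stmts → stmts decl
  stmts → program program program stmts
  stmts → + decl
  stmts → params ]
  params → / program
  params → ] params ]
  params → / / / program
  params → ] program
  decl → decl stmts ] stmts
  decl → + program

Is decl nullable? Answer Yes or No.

No nonterminal in this grammar is nullable.
No production of decl has an RHS whose symbols are all nullable, so decl is not nullable.

No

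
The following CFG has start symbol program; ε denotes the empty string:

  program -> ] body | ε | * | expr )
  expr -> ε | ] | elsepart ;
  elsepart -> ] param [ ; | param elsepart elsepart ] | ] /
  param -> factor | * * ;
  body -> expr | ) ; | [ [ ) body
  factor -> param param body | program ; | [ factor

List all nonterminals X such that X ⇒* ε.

Directly nullable (have an ε-production): program, expr.
body -> expr with every symbol nullable, so body is nullable.
No other nonterminal has a production whose RHS symbols are all nullable.

{ body, expr, program }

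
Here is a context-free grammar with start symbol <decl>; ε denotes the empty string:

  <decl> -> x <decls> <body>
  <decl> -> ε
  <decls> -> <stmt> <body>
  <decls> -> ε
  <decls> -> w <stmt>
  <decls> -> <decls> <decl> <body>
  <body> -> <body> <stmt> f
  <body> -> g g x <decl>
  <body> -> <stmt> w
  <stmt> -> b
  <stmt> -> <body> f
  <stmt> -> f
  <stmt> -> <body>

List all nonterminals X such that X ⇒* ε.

{ <decl>, <decls> }

Directly nullable (have an ε-production): <decl>, <decls>.
No other nonterminal has a production whose RHS symbols are all nullable.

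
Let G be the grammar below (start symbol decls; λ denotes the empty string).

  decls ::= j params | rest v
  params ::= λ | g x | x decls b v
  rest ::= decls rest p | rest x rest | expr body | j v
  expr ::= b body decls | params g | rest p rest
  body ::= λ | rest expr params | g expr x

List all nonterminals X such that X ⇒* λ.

Directly nullable (have an λ-production): params, body.
No other nonterminal has a production whose RHS symbols are all nullable.

{ body, params }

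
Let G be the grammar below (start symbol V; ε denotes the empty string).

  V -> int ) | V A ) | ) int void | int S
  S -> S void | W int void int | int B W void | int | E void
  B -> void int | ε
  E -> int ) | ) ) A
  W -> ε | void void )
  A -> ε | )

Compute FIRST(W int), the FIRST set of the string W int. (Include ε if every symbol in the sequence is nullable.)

{ int, void }

Add FIRST(W)\{ε} = { void }; W is nullable, continue.
int is a terminal; add {int} and stop.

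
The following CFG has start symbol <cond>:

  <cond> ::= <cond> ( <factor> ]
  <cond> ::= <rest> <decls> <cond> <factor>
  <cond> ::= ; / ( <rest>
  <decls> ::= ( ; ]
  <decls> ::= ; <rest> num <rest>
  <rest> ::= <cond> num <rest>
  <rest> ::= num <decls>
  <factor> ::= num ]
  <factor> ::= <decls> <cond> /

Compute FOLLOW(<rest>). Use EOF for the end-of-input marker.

{ EOF, (, /, ;, num }

In <cond> ::= <rest> <decls> <cond> <factor>: add FIRST(<decls> <cond> <factor>) = { (, ; }.
In <cond> ::= ; / ( <rest>: <rest> is at the end, add FOLLOW(<cond>) = { EOF, (, /, ;, num }.
In <decls> ::= ; <rest> num <rest>: add FIRST(num <rest>) = { num }.
In <decls> ::= ; <rest> num <rest>: <rest> is at the end, add FOLLOW(<decls>) = { EOF, (, /, ;, num }.
In <rest> ::= <cond> num <rest>: <rest> is at the end, add FOLLOW(<rest>) = { EOF, (, /, ;, num }.
Union: FOLLOW(<rest>) = { EOF, (, /, ;, num }.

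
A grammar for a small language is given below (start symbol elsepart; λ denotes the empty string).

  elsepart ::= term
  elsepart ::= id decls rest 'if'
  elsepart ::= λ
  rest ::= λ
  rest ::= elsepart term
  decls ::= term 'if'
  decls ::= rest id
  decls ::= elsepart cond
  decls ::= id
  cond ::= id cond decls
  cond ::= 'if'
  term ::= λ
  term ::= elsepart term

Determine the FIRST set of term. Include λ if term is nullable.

{ id, λ }

term ::= λ contributes λ.
From term ::= elsepart term: elsepart, term nullable, take FIRST(elsepart) ∪ FIRST(term) = { id }; also λ since the whole RHS is nullable.
Union: FIRST(term) = { id, λ }.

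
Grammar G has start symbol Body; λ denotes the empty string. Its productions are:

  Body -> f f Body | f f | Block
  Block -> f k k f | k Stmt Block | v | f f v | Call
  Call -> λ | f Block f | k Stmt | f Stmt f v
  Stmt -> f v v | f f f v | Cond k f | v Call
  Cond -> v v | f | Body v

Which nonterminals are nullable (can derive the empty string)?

Directly nullable (have an λ-production): Call.
Body -> Block with every symbol nullable, so Body is nullable.
Block -> Call with every symbol nullable, so Block is nullable.
No other nonterminal has a production whose RHS symbols are all nullable.

{ Block, Body, Call }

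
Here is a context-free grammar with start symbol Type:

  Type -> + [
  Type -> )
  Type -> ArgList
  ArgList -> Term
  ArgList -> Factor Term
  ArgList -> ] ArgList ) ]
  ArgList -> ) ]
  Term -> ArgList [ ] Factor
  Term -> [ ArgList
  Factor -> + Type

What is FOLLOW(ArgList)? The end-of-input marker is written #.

In Type -> ArgList: ArgList is at the end, add FOLLOW(Type) = { #, ), +, [, ] }.
In ArgList -> ] ArgList ) ]: add FIRST() ]) = { ) }.
In Term -> ArgList [ ] Factor: add FIRST([ ] Factor) = { [ }.
In Term -> [ ArgList: ArgList is at the end, add FOLLOW(Term) = { #, ), +, [, ] }.
Union: FOLLOW(ArgList) = { #, ), +, [, ] }.

{ #, ), +, [, ] }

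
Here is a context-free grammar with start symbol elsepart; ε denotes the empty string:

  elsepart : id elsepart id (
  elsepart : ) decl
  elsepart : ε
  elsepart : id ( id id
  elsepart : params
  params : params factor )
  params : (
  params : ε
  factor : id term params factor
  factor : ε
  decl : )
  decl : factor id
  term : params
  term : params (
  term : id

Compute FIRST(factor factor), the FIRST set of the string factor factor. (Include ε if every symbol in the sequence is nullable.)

{ id, ε }

Add FIRST(factor)\{ε} = { id }; factor is nullable, continue.
Add FIRST(factor)\{ε} = { id }; factor is nullable, continue.
Every symbol is nullable, so include ε.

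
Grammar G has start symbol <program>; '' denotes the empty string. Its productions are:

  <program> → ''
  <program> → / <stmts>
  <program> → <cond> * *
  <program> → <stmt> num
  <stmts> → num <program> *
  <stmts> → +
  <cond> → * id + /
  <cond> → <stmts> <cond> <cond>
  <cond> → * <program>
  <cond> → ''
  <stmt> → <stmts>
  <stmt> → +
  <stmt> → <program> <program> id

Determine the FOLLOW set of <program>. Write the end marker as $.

{ $, *, +, /, id, num }

<program> is the start symbol, so $ ∈ FOLLOW(<program>).
In <stmts> → num <program> *: add FIRST(*) = { * }.
In <cond> → * <program>: <program> is at the end, add FOLLOW(<cond>) = { *, +, num }.
In <stmt> → <program> <program> id: add FIRST(<program> id) = { *, +, /, id, num }.
In <stmt> → <program> <program> id: add FIRST(id) = { id }.
Union: FOLLOW(<program>) = { $, *, +, /, id, num }.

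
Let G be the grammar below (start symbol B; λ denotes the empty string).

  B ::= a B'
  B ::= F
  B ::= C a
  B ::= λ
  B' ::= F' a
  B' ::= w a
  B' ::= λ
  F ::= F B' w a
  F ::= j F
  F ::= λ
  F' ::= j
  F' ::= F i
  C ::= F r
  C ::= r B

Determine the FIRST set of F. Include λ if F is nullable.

From F ::= F B' w a: F, B' nullable, take FIRST(F) ∪ FIRST(B') ∪ {w} = { i, j, w }.
F ::= j F contributes {j}.
F ::= λ contributes λ.
Union: FIRST(F) = { i, j, w, λ }.

{ i, j, w, λ }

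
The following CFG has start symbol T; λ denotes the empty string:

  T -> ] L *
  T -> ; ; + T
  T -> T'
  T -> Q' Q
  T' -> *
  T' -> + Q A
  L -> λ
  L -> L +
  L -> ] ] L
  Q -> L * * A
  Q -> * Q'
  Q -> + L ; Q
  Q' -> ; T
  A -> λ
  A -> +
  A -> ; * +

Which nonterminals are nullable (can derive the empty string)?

{ A, L }

Directly nullable (have an λ-production): L, A.
No other nonterminal has a production whose RHS symbols are all nullable.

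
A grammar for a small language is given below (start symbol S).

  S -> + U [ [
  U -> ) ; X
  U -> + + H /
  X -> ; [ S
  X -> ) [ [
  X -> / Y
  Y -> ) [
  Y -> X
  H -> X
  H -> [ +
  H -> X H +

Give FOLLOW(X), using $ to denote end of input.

{ ), +, /, ;, [ }

In U -> ) ; X: X is at the end, add FOLLOW(U) = { [ }.
In Y -> X: X is at the end, add FOLLOW(Y) = { ), +, /, ;, [ }.
In H -> X: X is at the end, add FOLLOW(H) = { +, / }.
In H -> X H +: add FIRST(H +) = { ), /, ;, [ }.
Union: FOLLOW(X) = { ), +, /, ;, [ }.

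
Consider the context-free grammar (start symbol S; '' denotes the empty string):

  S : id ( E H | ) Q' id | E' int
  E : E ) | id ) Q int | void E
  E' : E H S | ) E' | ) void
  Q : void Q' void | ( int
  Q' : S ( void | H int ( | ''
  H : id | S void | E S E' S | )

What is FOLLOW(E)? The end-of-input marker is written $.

{ ), id, void }

In S : id ( E H: add FIRST(H) = { ), id, void }.
In E : E ): add FIRST()) = { ) }.
In E : void E: E is at the end, add FOLLOW(E) = { ), id, void }.
In E' : E H S: add FIRST(H S) = { ), id, void }.
In H : E S E' S: add FIRST(S E' S) = { ), id, void }.
Union: FOLLOW(E) = { ), id, void }.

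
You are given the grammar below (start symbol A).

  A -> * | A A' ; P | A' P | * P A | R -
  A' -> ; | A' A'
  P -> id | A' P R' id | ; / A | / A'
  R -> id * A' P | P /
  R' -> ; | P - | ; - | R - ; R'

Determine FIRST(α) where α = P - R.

{ /, ;, id }

Add FIRST(P) = { /, ;, id }; P is not nullable, stop.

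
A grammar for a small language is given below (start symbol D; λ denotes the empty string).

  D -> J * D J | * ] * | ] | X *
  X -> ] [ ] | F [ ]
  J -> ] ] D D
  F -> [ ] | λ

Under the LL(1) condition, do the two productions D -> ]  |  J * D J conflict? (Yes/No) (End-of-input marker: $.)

FIRST(]) = { ] } and FIRST(J * D J) = { ] }.
Both contain ], so the two alternatives are not disjoint — LL(1) conflict.

Yes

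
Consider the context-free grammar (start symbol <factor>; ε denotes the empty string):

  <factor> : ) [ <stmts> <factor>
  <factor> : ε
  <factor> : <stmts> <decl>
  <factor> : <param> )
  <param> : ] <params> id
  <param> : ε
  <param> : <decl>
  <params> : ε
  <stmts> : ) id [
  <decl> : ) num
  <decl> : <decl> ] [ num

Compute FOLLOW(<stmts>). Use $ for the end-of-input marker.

{ $, ), ] }

In <factor> : ) [ <stmts> <factor>: add FIRST(<factor>)\{ε} = { ), ] }.
  Since <factor> is nullable, also add FOLLOW(<factor>) = { $ }.
In <factor> : <stmts> <decl>: add FIRST(<decl>) = { ) }.
Union: FOLLOW(<stmts>) = { $, ), ] }.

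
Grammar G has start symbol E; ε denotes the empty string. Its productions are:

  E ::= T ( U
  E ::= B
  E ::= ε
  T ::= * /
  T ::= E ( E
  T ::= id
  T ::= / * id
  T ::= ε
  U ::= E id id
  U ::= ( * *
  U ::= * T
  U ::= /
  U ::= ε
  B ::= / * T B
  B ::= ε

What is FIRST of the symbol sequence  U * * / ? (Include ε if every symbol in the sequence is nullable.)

Add FIRST(U)\{ε} = { (, *, /, id }; U is nullable, continue.
* is a terminal; add {*} and stop.

{ (, *, /, id }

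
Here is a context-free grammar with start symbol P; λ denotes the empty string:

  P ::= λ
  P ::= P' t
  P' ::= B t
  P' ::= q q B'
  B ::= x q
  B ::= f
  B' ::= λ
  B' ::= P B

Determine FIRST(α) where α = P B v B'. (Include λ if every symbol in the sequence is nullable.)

{ f, q, x }

Add FIRST(P)\{λ} = { f, q, x }; P is nullable, continue.
Add FIRST(B) = { f, x }; B is not nullable, stop.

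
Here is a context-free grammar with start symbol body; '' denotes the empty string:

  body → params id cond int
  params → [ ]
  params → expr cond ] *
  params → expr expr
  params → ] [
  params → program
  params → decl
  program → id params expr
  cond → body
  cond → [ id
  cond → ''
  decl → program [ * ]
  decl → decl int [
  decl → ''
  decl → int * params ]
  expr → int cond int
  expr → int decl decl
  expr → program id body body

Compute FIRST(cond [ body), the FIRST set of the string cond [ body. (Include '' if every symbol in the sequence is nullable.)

Add FIRST(cond)\{''} = { [, ], id, int }; cond is nullable, continue.
[ is a terminal; add {[} and stop.

{ [, ], id, int }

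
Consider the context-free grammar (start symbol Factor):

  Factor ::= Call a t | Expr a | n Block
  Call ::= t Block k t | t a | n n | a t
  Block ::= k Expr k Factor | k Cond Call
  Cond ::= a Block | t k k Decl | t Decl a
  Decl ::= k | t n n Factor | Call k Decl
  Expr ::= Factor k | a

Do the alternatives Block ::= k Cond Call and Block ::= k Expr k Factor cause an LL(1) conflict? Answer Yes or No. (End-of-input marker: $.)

FIRST(k Cond Call) = { k } and FIRST(k Expr k Factor) = { k }.
Both contain k, so the two alternatives are not disjoint — LL(1) conflict.

Yes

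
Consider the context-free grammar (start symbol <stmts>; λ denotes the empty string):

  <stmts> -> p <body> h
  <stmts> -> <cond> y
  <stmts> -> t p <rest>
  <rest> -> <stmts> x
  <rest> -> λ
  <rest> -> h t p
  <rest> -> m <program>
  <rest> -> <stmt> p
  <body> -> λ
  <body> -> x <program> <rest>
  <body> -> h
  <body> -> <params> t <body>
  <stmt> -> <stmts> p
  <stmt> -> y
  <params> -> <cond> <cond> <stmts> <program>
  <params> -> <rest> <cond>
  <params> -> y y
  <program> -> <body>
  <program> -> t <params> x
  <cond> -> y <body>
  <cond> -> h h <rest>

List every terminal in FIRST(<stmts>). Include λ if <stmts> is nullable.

{ h, p, t, y }

<stmts> -> p <body> h contributes {p}.
From <stmts> -> <cond> y: add FIRST(<cond>) = { h, y }.
<stmts> -> t p <rest> contributes {t}.
Union: FIRST(<stmts>) = { h, p, t, y }.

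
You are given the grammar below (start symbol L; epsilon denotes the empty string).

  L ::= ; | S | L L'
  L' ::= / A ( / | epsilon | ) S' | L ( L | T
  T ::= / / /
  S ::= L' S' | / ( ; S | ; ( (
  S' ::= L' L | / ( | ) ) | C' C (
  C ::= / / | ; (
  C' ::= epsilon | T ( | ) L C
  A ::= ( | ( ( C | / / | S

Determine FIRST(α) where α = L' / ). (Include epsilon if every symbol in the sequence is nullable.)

{ ), /, ; }

Add FIRST(L')\{epsilon} = { ), /, ; }; L' is nullable, continue.
/ is a terminal; add {/} and stop.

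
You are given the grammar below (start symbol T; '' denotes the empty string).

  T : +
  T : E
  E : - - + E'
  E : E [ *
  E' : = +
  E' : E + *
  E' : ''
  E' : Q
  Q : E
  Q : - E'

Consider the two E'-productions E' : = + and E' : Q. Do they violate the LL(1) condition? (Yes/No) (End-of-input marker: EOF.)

No

FIRST(= +) = { = } and FIRST(Q) = { - }.
The FIRST sets are disjoint and neither alternative is nullable — no conflict.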